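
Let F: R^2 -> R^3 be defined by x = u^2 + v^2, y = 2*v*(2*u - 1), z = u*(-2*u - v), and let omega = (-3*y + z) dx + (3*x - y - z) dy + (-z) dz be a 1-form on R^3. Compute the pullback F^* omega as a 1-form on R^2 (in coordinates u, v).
F^* omega = (-12*u^3 - 12*u^2*v - 13*u*v^2 + 12*u*v + 12*v^3 + 8*v^2) du + (18*u^3 - 17*u^2*v - 10*u^2 - 14*u*v^2 + 14*u*v + 6*v^2 - 4*v) dv

Using F^*(f dg) = (f ∘ F) d(g ∘ F), substitute each coordinate x_i by F_i(u, v) in f_i, and replace dx_i by d F_i = (∂F_i/∂u) du + (∂F_i/∂v) dv.
  For the x component: f_1(F) = -2*u^2 - 13*u*v + 6*v; d F_1 = (2*u) du + (2*v) dv
  For the y component: f_2(F) = 5*u^2 - 3*u*v + 3*v^2 + 2*v; d F_2 = (4*v) du + (4*u - 2) dv
  For the z component: f_3(F) = u*(2*u + v); d F_3 = (-4*u - v) du + (-u) dv
Combining and collecting du, dv coefficients:
  coeff of du: -12*u^3 - 12*u^2*v - 13*u*v^2 + 12*u*v + 12*v^3 + 8*v^2
  coeff of dv: 18*u^3 - 17*u^2*v - 10*u^2 - 14*u*v^2 + 14*u*v + 6*v^2 - 4*v
F^* omega = (-12*u^3 - 12*u^2*v - 13*u*v^2 + 12*u*v + 12*v^3 + 8*v^2) du + (18*u^3 - 17*u^2*v - 10*u^2 - 14*u*v^2 + 14*u*v + 6*v^2 - 4*v) dv.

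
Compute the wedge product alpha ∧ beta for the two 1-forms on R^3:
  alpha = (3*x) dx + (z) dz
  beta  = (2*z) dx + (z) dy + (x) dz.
alpha ∧ beta = (3*x*z) dx ∧ dy + (3*x^2 - 2*z^2) dx ∧ dz + (-z^2) dy ∧ dz

Distribute the wedge, using dx_i ∧ dx_j = -dx_j ∧ dx_i and dx_i ∧ dx_i = 0. For each pair (i, j) with i < j, the coefficient of dx_i ∧ dx_j in alpha ∧ beta is (alpha_i * beta_j - alpha_j * beta_i). Collecting: alpha ∧ beta = (3*x*z) dx ∧ dy + (3*x^2 - 2*z^2) dx ∧ dz + (-z^2) dy ∧ dz.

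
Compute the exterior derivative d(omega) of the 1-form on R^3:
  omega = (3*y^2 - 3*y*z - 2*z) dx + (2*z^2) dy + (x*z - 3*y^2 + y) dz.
d(omega) = (-6*y + 3*z) dx ∧ dy + (3*y + z + 2) dx ∧ dz + (-6*y - 4*z + 1) dy ∧ dz

For a 1-form omega = sum_i f_i dx_i, the exterior derivative is
  d(omega) = sum_{i < j} (∂f_j/∂x_i - ∂f_i/∂x_j) dx_i ∧ dx_j.
  coefficient of dx ∧ dy: ∂f_2/∂x - ∂f_1/∂y = ∂(2*z^2)/∂x - ∂(3*y^2 - 3*y*z - 2*z)/∂y = -6*y + 3*z
  coefficient of dx ∧ dz: ∂f_3/∂x - ∂f_1/∂z = ∂(x*z - 3*y^2 + y)/∂x - ∂(3*y^2 - 3*y*z - 2*z)/∂z = 3*y + z + 2
  coefficient of dy ∧ dz: ∂f_3/∂y - ∂f_2/∂z = ∂(x*z - 3*y^2 + y)/∂y - ∂(2*z^2)/∂z = -6*y - 4*z + 1
Assembling: d(omega) = (-6*y + 3*z) dx ∧ dy + (3*y + z + 2) dx ∧ dz + (-6*y - 4*z + 1) dy ∧ dz.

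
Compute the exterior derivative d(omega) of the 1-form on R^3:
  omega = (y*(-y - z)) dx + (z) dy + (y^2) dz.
d(omega) = (2*y + z) dx ∧ dy + (y) dx ∧ dz + (2*y - 1) dy ∧ dz

For a 1-form omega = sum_i f_i dx_i, the exterior derivative is
  d(omega) = sum_{i < j} (∂f_j/∂x_i - ∂f_i/∂x_j) dx_i ∧ dx_j.
  coefficient of dx ∧ dy: ∂f_2/∂x - ∂f_1/∂y = ∂(z)/∂x - ∂(y*(-y - z))/∂y = 2*y + z
  coefficient of dx ∧ dz: ∂f_3/∂x - ∂f_1/∂z = ∂(y^2)/∂x - ∂(y*(-y - z))/∂z = y
  coefficient of dy ∧ dz: ∂f_3/∂y - ∂f_2/∂z = ∂(y^2)/∂y - ∂(z)/∂z = 2*y - 1
Assembling: d(omega) = (2*y + z) dx ∧ dy + (y) dx ∧ dz + (2*y - 1) dy ∧ dz.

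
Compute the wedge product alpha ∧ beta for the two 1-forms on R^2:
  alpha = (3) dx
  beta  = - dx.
alpha ∧ beta = 0

Distribute the wedge, using dx_i ∧ dx_j = -dx_j ∧ dx_i and dx_i ∧ dx_i = 0. For each pair (i, j) with i < j, the coefficient of dx_i ∧ dx_j in alpha ∧ beta is (alpha_i * beta_j - alpha_j * beta_i). Collecting: alpha ∧ beta = 0.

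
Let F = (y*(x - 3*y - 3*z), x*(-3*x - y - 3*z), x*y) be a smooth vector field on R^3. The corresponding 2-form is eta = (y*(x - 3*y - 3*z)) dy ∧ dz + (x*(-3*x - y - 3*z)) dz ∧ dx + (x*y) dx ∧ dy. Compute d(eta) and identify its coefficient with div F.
d(eta) = (-x + y) dx ∧ dy ∧ dz; div F = -x + y

For a 2-form in R^3 of the form above, applying d gives a 3-form with coefficient ∂P/∂x + ∂Q/∂y + ∂R/∂z:
  ∂P/∂x = y
  ∂Q/∂y = -x
  ∂R/∂z = 0
Sum = -x + y, which is exactly div F.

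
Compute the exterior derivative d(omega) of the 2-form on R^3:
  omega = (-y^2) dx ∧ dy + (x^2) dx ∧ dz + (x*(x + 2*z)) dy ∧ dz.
d(omega) = (2*x + 2*z) dx ∧ dy ∧ dz

For a 2-form omega = sum_{i<j} g_{ij} dx_i ∧ dx_j, the exterior derivative is
  d(omega) = sum_{i<j} d(g_{ij}) ∧ dx_i ∧ dx_j = sum_{i<j, k} (∂g_{ij}/∂x_k) dx_k ∧ dx_i ∧ dx_j.
Expand each term, using dx_k ∧ dx_i ∧ dx_j = sgn(permutation) dx_{(a)} ∧ dx_{(b)} ∧ dx_{(c)} with (a < b < c) sorted:
  d(x*(x + 2*z)) includes (∂/∂x)(x*(x + 2*z)) dx = (2*x + 2*z) dx, which multiplied by dy ∧ dz gives (2*x + 2*z) dx ∧ dy ∧ dz
Collecting like 3-forms: d(omega) = (2*x + 2*z) dx ∧ dy ∧ dz.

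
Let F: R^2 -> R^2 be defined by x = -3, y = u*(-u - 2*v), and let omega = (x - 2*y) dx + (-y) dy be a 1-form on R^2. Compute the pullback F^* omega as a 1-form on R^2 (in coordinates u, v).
F^* omega = (2*u*(-u^2 - 3*u*v - 2*v^2)) du + (2*u^2*(-u - 2*v)) dv

Using F^*(f dg) = (f ∘ F) d(g ∘ F), substitute each coordinate x_i by F_i(u, v) in f_i, and replace dx_i by d F_i = (∂F_i/∂u) du + (∂F_i/∂v) dv.
  For the x component: f_1(F) = 2*u^2 + 4*u*v - 3; d F_1 = (0) du + (0) dv
  For the y component: f_2(F) = u*(u + 2*v); d F_2 = (-2*u - 2*v) du + (-2*u) dv
Combining and collecting du, dv coefficients:
  coeff of du: 2*u*(-u^2 - 3*u*v - 2*v^2)
  coeff of dv: 2*u^2*(-u - 2*v)
F^* omega = (2*u*(-u^2 - 3*u*v - 2*v^2)) du + (2*u^2*(-u - 2*v)) dv.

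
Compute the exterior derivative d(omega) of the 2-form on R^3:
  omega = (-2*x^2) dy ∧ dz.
d(omega) = (-4*x) dx ∧ dy ∧ dz

For a 2-form omega = sum_{i<j} g_{ij} dx_i ∧ dx_j, the exterior derivative is
  d(omega) = sum_{i<j} d(g_{ij}) ∧ dx_i ∧ dx_j = sum_{i<j, k} (∂g_{ij}/∂x_k) dx_k ∧ dx_i ∧ dx_j.
Expand each term, using dx_k ∧ dx_i ∧ dx_j = sgn(permutation) dx_{(a)} ∧ dx_{(b)} ∧ dx_{(c)} with (a < b < c) sorted:
  d(-2*x^2) includes (∂/∂x)(-2*x^2) dx = (-4*x) dx, which multiplied by dy ∧ dz gives (-4*x) dx ∧ dy ∧ dz
Collecting like 3-forms: d(omega) = (-4*x) dx ∧ dy ∧ dz.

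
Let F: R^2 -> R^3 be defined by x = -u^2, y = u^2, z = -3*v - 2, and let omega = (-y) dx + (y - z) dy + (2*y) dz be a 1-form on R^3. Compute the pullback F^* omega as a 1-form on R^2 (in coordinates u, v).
F^* omega = (2*u*(2*u^2 + 3*v + 2)) du + (-6*u^2) dv

Using F^*(f dg) = (f ∘ F) d(g ∘ F), substitute each coordinate x_i by F_i(u, v) in f_i, and replace dx_i by d F_i = (∂F_i/∂u) du + (∂F_i/∂v) dv.
  For the x component: f_1(F) = -u^2; d F_1 = (-2*u) du + (0) dv
  For the y component: f_2(F) = u^2 + 3*v + 2; d F_2 = (2*u) du + (0) dv
  For the z component: f_3(F) = 2*u^2; d F_3 = (0) du + (-3) dv
Combining and collecting du, dv coefficients:
  coeff of du: 2*u*(2*u^2 + 3*v + 2)
  coeff of dv: -6*u^2
F^* omega = (2*u*(2*u^2 + 3*v + 2)) du + (-6*u^2) dv.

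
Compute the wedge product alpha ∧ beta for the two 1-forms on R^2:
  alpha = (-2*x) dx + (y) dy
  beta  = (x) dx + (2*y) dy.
alpha ∧ beta = (-5*x*y) dx ∧ dy

Distribute the wedge, using dx_i ∧ dx_j = -dx_j ∧ dx_i and dx_i ∧ dx_i = 0. For each pair (i, j) with i < j, the coefficient of dx_i ∧ dx_j in alpha ∧ beta is (alpha_i * beta_j - alpha_j * beta_i). Collecting: alpha ∧ beta = (-5*x*y) dx ∧ dy.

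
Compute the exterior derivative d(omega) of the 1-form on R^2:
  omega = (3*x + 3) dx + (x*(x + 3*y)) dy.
d(omega) = (2*x + 3*y) dx ∧ dy

For a 1-form omega = sum_i f_i dx_i, the exterior derivative is
  d(omega) = sum_{i < j} (∂f_j/∂x_i - ∂f_i/∂x_j) dx_i ∧ dx_j.
  coefficient of dx ∧ dy: ∂f_2/∂x - ∂f_1/∂y = ∂(x*(x + 3*y))/∂x - ∂(3*x + 3)/∂y = 2*x + 3*y
Assembling: d(omega) = (2*x + 3*y) dx ∧ dy.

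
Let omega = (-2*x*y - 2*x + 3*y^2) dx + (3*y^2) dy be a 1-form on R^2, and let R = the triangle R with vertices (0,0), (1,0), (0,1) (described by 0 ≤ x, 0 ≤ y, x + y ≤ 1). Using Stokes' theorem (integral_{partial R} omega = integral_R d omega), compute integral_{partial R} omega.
integral_(partial R) omega = -2/3

Stokes: integral_partial_R omega = integral_R d omega with d omega = (∂Q/∂x - ∂P/∂y) dx ∧ dy.
  ∂Q/∂x = 0
  ∂P/∂y = -2*x + 6*y
  integrand = ∂Q/∂x - ∂P/∂y = 2*x - 6*y.
Integrating over R: integral_0^1 integral_0^{1-x} (2*x - 6*y) dy dx = -2/3.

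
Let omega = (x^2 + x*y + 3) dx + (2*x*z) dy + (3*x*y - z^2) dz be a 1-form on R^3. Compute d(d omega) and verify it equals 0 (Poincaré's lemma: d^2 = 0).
d(d omega) = 0

Step 1: d omega = sum_{i<j} (∂f_j/∂x_i - ∂f_i/∂x_j) dx_i ∧ dx_j:
  coeff of dx ∧ dy: -x + 2*z
  coeff of dx ∧ dz: 3*y
  coeff of dy ∧ dz: x
Step 2: Apply d again to each 2-form coefficient. The only possible 3-form in R^3 is dx ∧ dy ∧ dz, with coefficient
  ∂(coeff of dy∧dz)/∂x - ∂(coeff of dx∧dz)/∂y + ∂(coeff of dx∧dy)/∂z
  = ∂/∂x (x) - ∂/∂y (3*y) + ∂/∂z (-x + 2*z).
Each of these terms simplifies to sums of mixed partials that cancel in pairs. The result is 0 (by equality of mixed partials for smooth functions — Schwarz / Clairaut).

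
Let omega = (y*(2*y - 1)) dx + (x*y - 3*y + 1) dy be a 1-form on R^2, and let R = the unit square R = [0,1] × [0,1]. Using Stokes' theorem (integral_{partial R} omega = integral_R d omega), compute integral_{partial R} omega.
integral_(partial R) omega = -1/2

Stokes: integral_partial_R omega = integral_R d omega with d omega = (∂Q/∂x - ∂P/∂y) dx ∧ dy.
  ∂Q/∂x = y
  ∂P/∂y = 4*y - 1
  integrand = ∂Q/∂x - ∂P/∂y = 1 - 3*y.
Integrating over R: integral_0^1 integral_0^1 (1 - 3*y) dx dy = -1/2.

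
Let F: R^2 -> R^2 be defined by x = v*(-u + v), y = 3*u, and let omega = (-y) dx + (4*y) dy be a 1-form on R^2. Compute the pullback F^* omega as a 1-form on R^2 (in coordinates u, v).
F^* omega = (3*u*(v + 12)) du + (3*u*(u - 2*v)) dv

Using F^*(f dg) = (f ∘ F) d(g ∘ F), substitute each coordinate x_i by F_i(u, v) in f_i, and replace dx_i by d F_i = (∂F_i/∂u) du + (∂F_i/∂v) dv.
  For the x component: f_1(F) = -3*u; d F_1 = (-v) du + (-u + 2*v) dv
  For the y component: f_2(F) = 12*u; d F_2 = (3) du + (0) dv
Combining and collecting du, dv coefficients:
  coeff of du: 3*u*(v + 12)
  coeff of dv: 3*u*(u - 2*v)
F^* omega = (3*u*(v + 12)) du + (3*u*(u - 2*v)) dv.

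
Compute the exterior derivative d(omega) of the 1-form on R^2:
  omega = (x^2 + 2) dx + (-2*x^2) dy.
d(omega) = (-4*x) dx ∧ dy

For a 1-form omega = sum_i f_i dx_i, the exterior derivative is
  d(omega) = sum_{i < j} (∂f_j/∂x_i - ∂f_i/∂x_j) dx_i ∧ dx_j.
  coefficient of dx ∧ dy: ∂f_2/∂x - ∂f_1/∂y = ∂(-2*x^2)/∂x - ∂(x^2 + 2)/∂y = -4*x
Assembling: d(omega) = (-4*x) dx ∧ dy.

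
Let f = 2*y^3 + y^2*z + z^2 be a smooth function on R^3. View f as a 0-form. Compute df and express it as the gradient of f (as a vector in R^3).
df = (0) dx + (2*y*(3*y + z)) dy + (y^2 + 2*z) dz; grad f = (0, 2*y*(3*y + z), y^2 + 2*z)

For a 0-form f, d f = (∂f/∂x) dx + (∂f/∂y) dy + (∂f/∂z) dz. The components of the vector representation are exactly the entries of grad f in Cartesian coordinates:
  ∂f/∂x = 0
  ∂f/∂y = 2*y*(3*y + z)
  ∂f/∂z = y^2 + 2*z.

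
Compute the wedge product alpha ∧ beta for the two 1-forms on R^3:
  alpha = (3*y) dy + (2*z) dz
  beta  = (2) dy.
alpha ∧ beta = (-4*z) dy ∧ dz

Distribute the wedge, using dx_i ∧ dx_j = -dx_j ∧ dx_i and dx_i ∧ dx_i = 0. For each pair (i, j) with i < j, the coefficient of dx_i ∧ dx_j in alpha ∧ beta is (alpha_i * beta_j - alpha_j * beta_i). Collecting: alpha ∧ beta = (-4*z) dy ∧ dz.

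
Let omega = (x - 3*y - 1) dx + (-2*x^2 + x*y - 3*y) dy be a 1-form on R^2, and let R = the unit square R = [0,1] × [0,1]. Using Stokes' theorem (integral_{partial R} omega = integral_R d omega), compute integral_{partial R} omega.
integral_(partial R) omega = 3/2

Stokes: integral_partial_R omega = integral_R d omega with d omega = (∂Q/∂x - ∂P/∂y) dx ∧ dy.
  ∂Q/∂x = -4*x + y
  ∂P/∂y = -3
  integrand = ∂Q/∂x - ∂P/∂y = -4*x + y + 3.
Integrating over R: integral_0^1 integral_0^1 (-4*x + y + 3) dx dy = 3/2.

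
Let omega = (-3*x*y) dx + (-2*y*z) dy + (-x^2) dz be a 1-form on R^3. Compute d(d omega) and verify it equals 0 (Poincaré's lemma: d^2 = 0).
d(d omega) = 0

Step 1: d omega = sum_{i<j} (∂f_j/∂x_i - ∂f_i/∂x_j) dx_i ∧ dx_j:
  coeff of dx ∧ dy: 3*x
  coeff of dx ∧ dz: -2*x
  coeff of dy ∧ dz: 2*y
Step 2: Apply d again to each 2-form coefficient. The only possible 3-form in R^3 is dx ∧ dy ∧ dz, with coefficient
  ∂(coeff of dy∧dz)/∂x - ∂(coeff of dx∧dz)/∂y + ∂(coeff of dx∧dy)/∂z
  = ∂/∂x (2*y) - ∂/∂y (-2*x) + ∂/∂z (3*x).
Each of these terms simplifies to sums of mixed partials that cancel in pairs. The result is 0 (by equality of mixed partials for smooth functions — Schwarz / Clairaut).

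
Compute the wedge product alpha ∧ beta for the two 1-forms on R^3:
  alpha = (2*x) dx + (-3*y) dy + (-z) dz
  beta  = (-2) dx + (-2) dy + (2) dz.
alpha ∧ beta = (-4*x - 6*y) dx ∧ dy + (4*x - 2*z) dx ∧ dz + (-6*y - 2*z) dy ∧ dz

Distribute the wedge, using dx_i ∧ dx_j = -dx_j ∧ dx_i and dx_i ∧ dx_i = 0. For each pair (i, j) with i < j, the coefficient of dx_i ∧ dx_j in alpha ∧ beta is (alpha_i * beta_j - alpha_j * beta_i). Collecting: alpha ∧ beta = (-4*x - 6*y) dx ∧ dy + (4*x - 2*z) dx ∧ dz + (-6*y - 2*z) dy ∧ dz.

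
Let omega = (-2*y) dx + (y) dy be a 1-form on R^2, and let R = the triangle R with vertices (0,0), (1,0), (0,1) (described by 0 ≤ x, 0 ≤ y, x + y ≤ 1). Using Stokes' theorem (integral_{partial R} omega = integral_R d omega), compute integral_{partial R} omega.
integral_(partial R) omega = 1

Stokes: integral_partial_R omega = integral_R d omega with d omega = (∂Q/∂x - ∂P/∂y) dx ∧ dy.
  ∂Q/∂x = 0
  ∂P/∂y = -2
  integrand = ∂Q/∂x - ∂P/∂y = 2.
Integrating over R: integral_0^1 integral_0^{1-x} (2) dy dx = 1.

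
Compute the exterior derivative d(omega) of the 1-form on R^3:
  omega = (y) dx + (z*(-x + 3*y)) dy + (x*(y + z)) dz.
d(omega) = (-z - 1) dx ∧ dy + (y + z) dx ∧ dz + (2*x - 3*y) dy ∧ dz

For a 1-form omega = sum_i f_i dx_i, the exterior derivative is
  d(omega) = sum_{i < j} (∂f_j/∂x_i - ∂f_i/∂x_j) dx_i ∧ dx_j.
  coefficient of dx ∧ dy: ∂f_2/∂x - ∂f_1/∂y = ∂(z*(-x + 3*y))/∂x - ∂(y)/∂y = -z - 1
  coefficient of dx ∧ dz: ∂f_3/∂x - ∂f_1/∂z = ∂(x*(y + z))/∂x - ∂(y)/∂z = y + z
  coefficient of dy ∧ dz: ∂f_3/∂y - ∂f_2/∂z = ∂(x*(y + z))/∂y - ∂(z*(-x + 3*y))/∂z = 2*x - 3*y
Assembling: d(omega) = (-z - 1) dx ∧ dy + (y + z) dx ∧ dz + (2*x - 3*y) dy ∧ dz.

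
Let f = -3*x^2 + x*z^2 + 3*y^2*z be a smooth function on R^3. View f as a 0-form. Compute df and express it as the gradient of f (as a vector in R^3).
df = (-6*x + z^2) dx + (6*y*z) dy + (2*x*z + 3*y^2) dz; grad f = (-6*x + z^2, 6*y*z, 2*x*z + 3*y^2)

For a 0-form f, d f = (∂f/∂x) dx + (∂f/∂y) dy + (∂f/∂z) dz. The components of the vector representation are exactly the entries of grad f in Cartesian coordinates:
  ∂f/∂x = -6*x + z^2
  ∂f/∂y = 6*y*z
  ∂f/∂z = 2*x*z + 3*y^2.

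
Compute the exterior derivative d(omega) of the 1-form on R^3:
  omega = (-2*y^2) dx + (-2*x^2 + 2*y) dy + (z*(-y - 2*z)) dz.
d(omega) = (-4*x + 4*y) dx ∧ dy + (-z) dy ∧ dz

For a 1-form omega = sum_i f_i dx_i, the exterior derivative is
  d(omega) = sum_{i < j} (∂f_j/∂x_i - ∂f_i/∂x_j) dx_i ∧ dx_j.
  coefficient of dx ∧ dy: ∂f_2/∂x - ∂f_1/∂y = ∂(-2*x^2 + 2*y)/∂x - ∂(-2*y^2)/∂y = -4*x + 4*y
  coefficient of dy ∧ dz: ∂f_3/∂y - ∂f_2/∂z = ∂(z*(-y - 2*z))/∂y - ∂(-2*x^2 + 2*y)/∂z = -z
Assembling: d(omega) = (-4*x + 4*y) dx ∧ dy + (-z) dy ∧ dz.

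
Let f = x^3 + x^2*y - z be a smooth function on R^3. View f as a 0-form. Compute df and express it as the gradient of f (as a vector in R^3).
df = (x*(3*x + 2*y)) dx + (x^2) dy + (-1) dz; grad f = (x*(3*x + 2*y), x^2, -1)

For a 0-form f, d f = (∂f/∂x) dx + (∂f/∂y) dy + (∂f/∂z) dz. The components of the vector representation are exactly the entries of grad f in Cartesian coordinates:
  ∂f/∂x = x*(3*x + 2*y)
  ∂f/∂y = x^2
  ∂f/∂z = -1.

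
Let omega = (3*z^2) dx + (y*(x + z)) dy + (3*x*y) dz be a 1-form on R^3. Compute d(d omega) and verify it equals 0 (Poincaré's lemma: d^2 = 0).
d(d omega) = 0

Step 1: d omega = sum_{i<j} (∂f_j/∂x_i - ∂f_i/∂x_j) dx_i ∧ dx_j:
  coeff of dx ∧ dy: y
  coeff of dx ∧ dz: 3*y - 6*z
  coeff of dy ∧ dz: 3*x - y
Step 2: Apply d again to each 2-form coefficient. The only possible 3-form in R^3 is dx ∧ dy ∧ dz, with coefficient
  ∂(coeff of dy∧dz)/∂x - ∂(coeff of dx∧dz)/∂y + ∂(coeff of dx∧dy)/∂z
  = ∂/∂x (3*x - y) - ∂/∂y (3*y - 6*z) + ∂/∂z (y).
Each of these terms simplifies to sums of mixed partials that cancel in pairs. The result is 0 (by equality of mixed partials for smooth functions — Schwarz / Clairaut).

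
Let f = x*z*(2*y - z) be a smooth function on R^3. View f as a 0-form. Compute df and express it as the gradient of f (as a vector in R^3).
df = (z*(2*y - z)) dx + (2*x*z) dy + (2*x*(y - z)) dz; grad f = (z*(2*y - z), 2*x*z, 2*x*(y - z))

For a 0-form f, d f = (∂f/∂x) dx + (∂f/∂y) dy + (∂f/∂z) dz. The components of the vector representation are exactly the entries of grad f in Cartesian coordinates:
  ∂f/∂x = z*(2*y - z)
  ∂f/∂y = 2*x*z
  ∂f/∂z = 2*x*(y - z).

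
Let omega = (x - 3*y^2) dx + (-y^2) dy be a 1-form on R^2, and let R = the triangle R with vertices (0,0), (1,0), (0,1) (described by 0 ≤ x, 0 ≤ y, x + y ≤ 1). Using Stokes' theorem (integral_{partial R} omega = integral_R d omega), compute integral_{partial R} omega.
integral_(partial R) omega = 1

Stokes: integral_partial_R omega = integral_R d omega with d omega = (∂Q/∂x - ∂P/∂y) dx ∧ dy.
  ∂Q/∂x = 0
  ∂P/∂y = -6*y
  integrand = ∂Q/∂x - ∂P/∂y = 6*y.
Integrating over R: integral_0^1 integral_0^{1-x} (6*y) dy dx = 1.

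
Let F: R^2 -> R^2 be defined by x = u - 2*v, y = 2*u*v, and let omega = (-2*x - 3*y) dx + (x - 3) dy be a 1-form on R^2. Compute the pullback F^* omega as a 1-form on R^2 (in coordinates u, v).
F^* omega = (-4*u*v - 2*u - 4*v^2 - 2*v) du + (2*u^2 + 8*u*v - 2*u - 8*v) dv

Using F^*(f dg) = (f ∘ F) d(g ∘ F), substitute each coordinate x_i by F_i(u, v) in f_i, and replace dx_i by d F_i = (∂F_i/∂u) du + (∂F_i/∂v) dv.
  For the x component: f_1(F) = -6*u*v - 2*u + 4*v; d F_1 = (1) du + (-2) dv
  For the y component: f_2(F) = u - 2*v - 3; d F_2 = (2*v) du + (2*u) dv
Combining and collecting du, dv coefficients:
  coeff of du: -4*u*v - 2*u - 4*v^2 - 2*v
  coeff of dv: 2*u^2 + 8*u*v - 2*u - 8*v
F^* omega = (-4*u*v - 2*u - 4*v^2 - 2*v) du + (2*u^2 + 8*u*v - 2*u - 8*v) dv.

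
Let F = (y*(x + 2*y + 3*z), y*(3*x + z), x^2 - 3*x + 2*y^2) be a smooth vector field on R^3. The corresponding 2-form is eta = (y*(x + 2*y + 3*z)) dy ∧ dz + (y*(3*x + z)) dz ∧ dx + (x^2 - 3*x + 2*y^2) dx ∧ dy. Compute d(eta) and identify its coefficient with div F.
d(eta) = (3*x + y + z) dx ∧ dy ∧ dz; div F = 3*x + y + z

For a 2-form in R^3 of the form above, applying d gives a 3-form with coefficient ∂P/∂x + ∂Q/∂y + ∂R/∂z:
  ∂P/∂x = y
  ∂Q/∂y = 3*x + z
  ∂R/∂z = 0
Sum = 3*x + y + z, which is exactly div F.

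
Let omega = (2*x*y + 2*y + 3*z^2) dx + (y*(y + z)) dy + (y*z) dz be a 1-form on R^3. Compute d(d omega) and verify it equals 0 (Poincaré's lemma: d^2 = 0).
d(d omega) = 0

Step 1: d omega = sum_{i<j} (∂f_j/∂x_i - ∂f_i/∂x_j) dx_i ∧ dx_j:
  coeff of dx ∧ dy: -2*x - 2
  coeff of dx ∧ dz: -6*z
  coeff of dy ∧ dz: -y + z
Step 2: Apply d again to each 2-form coefficient. The only possible 3-form in R^3 is dx ∧ dy ∧ dz, with coefficient
  ∂(coeff of dy∧dz)/∂x - ∂(coeff of dx∧dz)/∂y + ∂(coeff of dx∧dy)/∂z
  = ∂/∂x (-y + z) - ∂/∂y (-6*z) + ∂/∂z (-2*x - 2).
Each of these terms simplifies to sums of mixed partials that cancel in pairs. The result is 0 (by equality of mixed partials for smooth functions — Schwarz / Clairaut).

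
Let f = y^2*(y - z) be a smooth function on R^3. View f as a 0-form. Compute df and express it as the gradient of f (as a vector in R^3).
df = (0) dx + (y*(3*y - 2*z)) dy + (-y^2) dz; grad f = (0, y*(3*y - 2*z), -y^2)

For a 0-form f, d f = (∂f/∂x) dx + (∂f/∂y) dy + (∂f/∂z) dz. The components of the vector representation are exactly the entries of grad f in Cartesian coordinates:
  ∂f/∂x = 0
  ∂f/∂y = y*(3*y - 2*z)
  ∂f/∂z = -y^2.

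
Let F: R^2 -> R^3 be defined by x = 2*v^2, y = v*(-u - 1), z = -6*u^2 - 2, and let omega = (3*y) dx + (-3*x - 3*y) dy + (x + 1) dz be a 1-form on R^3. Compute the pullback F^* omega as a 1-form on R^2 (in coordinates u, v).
F^* omega = (-27*u*v^2 - 12*u + 6*v^3 - 3*v^2) du + (3*v*(-u^2 - 2*u*v - 2*u - 2*v - 1)) dv

Using F^*(f dg) = (f ∘ F) d(g ∘ F), substitute each coordinate x_i by F_i(u, v) in f_i, and replace dx_i by d F_i = (∂F_i/∂u) du + (∂F_i/∂v) dv.
  For the x component: f_1(F) = 3*v*(-u - 1); d F_1 = (0) du + (4*v) dv
  For the y component: f_2(F) = 3*v*(u - 2*v + 1); d F_2 = (-v) du + (-u - 1) dv
  For the z component: f_3(F) = 2*v^2 + 1; d F_3 = (-12*u) du + (0) dv
Combining and collecting du, dv coefficients:
  coeff of du: -27*u*v^2 - 12*u + 6*v^3 - 3*v^2
  coeff of dv: 3*v*(-u^2 - 2*u*v - 2*u - 2*v - 1)
F^* omega = (-27*u*v^2 - 12*u + 6*v^3 - 3*v^2) du + (3*v*(-u^2 - 2*u*v - 2*u - 2*v - 1)) dv.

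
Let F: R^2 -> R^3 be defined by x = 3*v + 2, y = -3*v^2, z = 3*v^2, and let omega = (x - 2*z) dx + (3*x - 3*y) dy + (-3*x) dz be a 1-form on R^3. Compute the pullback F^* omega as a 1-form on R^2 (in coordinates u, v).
F^* omega = (-54*v^3 - 126*v^2 - 63*v + 6) dv

Using F^*(f dg) = (f ∘ F) d(g ∘ F), substitute each coordinate x_i by F_i(u, v) in f_i, and replace dx_i by d F_i = (∂F_i/∂u) du + (∂F_i/∂v) dv.
  For the x component: f_1(F) = -6*v^2 + 3*v + 2; d F_1 = (0) du + (3) dv
  For the y component: f_2(F) = 9*v^2 + 9*v + 6; d F_2 = (0) du + (-6*v) dv
  For the z component: f_3(F) = -9*v - 6; d F_3 = (0) du + (6*v) dv
Combining and collecting du, dv coefficients:
  coeff of du: 0
  coeff of dv: -54*v^3 - 126*v^2 - 63*v + 6
F^* omega = (-54*v^3 - 126*v^2 - 63*v + 6) dv.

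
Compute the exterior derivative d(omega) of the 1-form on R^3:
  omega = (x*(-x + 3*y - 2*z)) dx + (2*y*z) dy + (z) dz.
d(omega) = (-3*x) dx ∧ dy + (2*x) dx ∧ dz + (-2*y) dy ∧ dz

For a 1-form omega = sum_i f_i dx_i, the exterior derivative is
  d(omega) = sum_{i < j} (∂f_j/∂x_i - ∂f_i/∂x_j) dx_i ∧ dx_j.
  coefficient of dx ∧ dy: ∂f_2/∂x - ∂f_1/∂y = ∂(2*y*z)/∂x - ∂(x*(-x + 3*y - 2*z))/∂y = -3*x
  coefficient of dx ∧ dz: ∂f_3/∂x - ∂f_1/∂z = ∂(z)/∂x - ∂(x*(-x + 3*y - 2*z))/∂z = 2*x
  coefficient of dy ∧ dz: ∂f_3/∂y - ∂f_2/∂z = ∂(z)/∂y - ∂(2*y*z)/∂z = -2*y
Assembling: d(omega) = (-3*x) dx ∧ dy + (2*x) dx ∧ dz + (-2*y) dy ∧ dz.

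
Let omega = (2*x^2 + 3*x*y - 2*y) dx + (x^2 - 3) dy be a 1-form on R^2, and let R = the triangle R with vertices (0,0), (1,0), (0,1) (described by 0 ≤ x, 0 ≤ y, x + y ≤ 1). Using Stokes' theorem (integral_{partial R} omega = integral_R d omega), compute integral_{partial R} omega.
integral_(partial R) omega = 5/6

Stokes: integral_partial_R omega = integral_R d omega with d omega = (∂Q/∂x - ∂P/∂y) dx ∧ dy.
  ∂Q/∂x = 2*x
  ∂P/∂y = 3*x - 2
  integrand = ∂Q/∂x - ∂P/∂y = 2 - x.
Integrating over R: integral_0^1 integral_0^{1-x} (2 - x) dy dx = 5/6.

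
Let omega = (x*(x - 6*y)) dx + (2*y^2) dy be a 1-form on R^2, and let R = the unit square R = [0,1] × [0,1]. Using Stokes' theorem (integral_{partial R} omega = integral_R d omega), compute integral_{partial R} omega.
integral_(partial R) omega = 3

Stokes: integral_partial_R omega = integral_R d omega with d omega = (∂Q/∂x - ∂P/∂y) dx ∧ dy.
  ∂Q/∂x = 0
  ∂P/∂y = -6*x
  integrand = ∂Q/∂x - ∂P/∂y = 6*x.
Integrating over R: integral_0^1 integral_0^1 (6*x) dx dy = 3.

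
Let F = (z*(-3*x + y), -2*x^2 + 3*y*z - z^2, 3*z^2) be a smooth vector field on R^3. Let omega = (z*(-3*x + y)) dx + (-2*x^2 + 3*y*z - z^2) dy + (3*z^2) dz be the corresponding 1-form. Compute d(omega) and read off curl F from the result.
d(omega) = (-3*y + 2*z) dy ∧ dz + (-3*x + y) dz ∧ dx + (-4*x - z) dx ∧ dy; curl F = (-3*y + 2*z, -3*x + y, -4*x - z)

d omega = sum_{i<j} (∂f_j/∂x_i - ∂f_i/∂x_j) dx_i ∧ dx_j. Under the identification (dy ∧ dz, dz ∧ dx, dx ∧ dy) ↔ (e_x, e_y, e_z), the coefficients are exactly the components of curl F. Compute:
  ∂R/∂y - ∂Q/∂z = (0) - (3*y - 2*z) = -3*y + 2*z
  ∂P/∂z - ∂R/∂x = (-3*x + y) - (0) = -3*x + y
  ∂Q/∂x - ∂P/∂y = (-4*x) - (z) = -4*x - z.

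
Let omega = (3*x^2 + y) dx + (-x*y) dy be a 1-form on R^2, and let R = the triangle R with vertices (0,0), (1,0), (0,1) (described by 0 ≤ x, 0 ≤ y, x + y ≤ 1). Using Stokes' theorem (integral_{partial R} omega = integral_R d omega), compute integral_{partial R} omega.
integral_(partial R) omega = -2/3

Stokes: integral_partial_R omega = integral_R d omega with d omega = (∂Q/∂x - ∂P/∂y) dx ∧ dy.
  ∂Q/∂x = -y
  ∂P/∂y = 1
  integrand = ∂Q/∂x - ∂P/∂y = -y - 1.
Integrating over R: integral_0^1 integral_0^{1-x} (-y - 1) dy dx = -2/3.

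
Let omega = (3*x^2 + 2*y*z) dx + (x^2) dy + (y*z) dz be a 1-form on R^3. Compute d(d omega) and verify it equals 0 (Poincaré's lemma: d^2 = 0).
d(d omega) = 0

Step 1: d omega = sum_{i<j} (∂f_j/∂x_i - ∂f_i/∂x_j) dx_i ∧ dx_j:
  coeff of dx ∧ dy: 2*x - 2*z
  coeff of dx ∧ dz: -2*y
  coeff of dy ∧ dz: z
Step 2: Apply d again to each 2-form coefficient. The only possible 3-form in R^3 is dx ∧ dy ∧ dz, with coefficient
  ∂(coeff of dy∧dz)/∂x - ∂(coeff of dx∧dz)/∂y + ∂(coeff of dx∧dy)/∂z
  = ∂/∂x (z) - ∂/∂y (-2*y) + ∂/∂z (2*x - 2*z).
Each of these terms simplifies to sums of mixed partials that cancel in pairs. The result is 0 (by equality of mixed partials for smooth functions — Schwarz / Clairaut).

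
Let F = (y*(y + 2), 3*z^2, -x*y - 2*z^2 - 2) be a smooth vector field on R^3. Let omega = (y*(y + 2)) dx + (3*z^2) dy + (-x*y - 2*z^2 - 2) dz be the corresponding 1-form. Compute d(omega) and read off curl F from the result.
d(omega) = (-x - 6*z) dy ∧ dz + (y) dz ∧ dx + (-2*y - 2) dx ∧ dy; curl F = (-x - 6*z, y, -2*y - 2)

d omega = sum_{i<j} (∂f_j/∂x_i - ∂f_i/∂x_j) dx_i ∧ dx_j. Under the identification (dy ∧ dz, dz ∧ dx, dx ∧ dy) ↔ (e_x, e_y, e_z), the coefficients are exactly the components of curl F. Compute:
  ∂R/∂y - ∂Q/∂z = (-x) - (6*z) = -x - 6*z
  ∂P/∂z - ∂R/∂x = (0) - (-y) = y
  ∂Q/∂x - ∂P/∂y = (0) - (2*y + 2) = -2*y - 2.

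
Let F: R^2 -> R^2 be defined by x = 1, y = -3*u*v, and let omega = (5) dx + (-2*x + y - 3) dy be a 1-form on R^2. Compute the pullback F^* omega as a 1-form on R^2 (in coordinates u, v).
F^* omega = (3*v*(3*u*v + 5)) du + (3*u*(3*u*v + 5)) dv

Using F^*(f dg) = (f ∘ F) d(g ∘ F), substitute each coordinate x_i by F_i(u, v) in f_i, and replace dx_i by d F_i = (∂F_i/∂u) du + (∂F_i/∂v) dv.
  For the x component: f_1(F) = 5; d F_1 = (0) du + (0) dv
  For the y component: f_2(F) = -3*u*v - 5; d F_2 = (-3*v) du + (-3*u) dv
Combining and collecting du, dv coefficients:
  coeff of du: 3*v*(3*u*v + 5)
  coeff of dv: 3*u*(3*u*v + 5)
F^* omega = (3*v*(3*u*v + 5)) du + (3*u*(3*u*v + 5)) dv.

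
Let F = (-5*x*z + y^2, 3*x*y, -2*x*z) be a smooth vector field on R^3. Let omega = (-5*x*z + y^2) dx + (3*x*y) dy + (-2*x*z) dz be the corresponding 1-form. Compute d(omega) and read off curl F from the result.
d(omega) = (0) dy ∧ dz + (-5*x + 2*z) dz ∧ dx + (y) dx ∧ dy; curl F = (0, -5*x + 2*z, y)

d omega = sum_{i<j} (∂f_j/∂x_i - ∂f_i/∂x_j) dx_i ∧ dx_j. Under the identification (dy ∧ dz, dz ∧ dx, dx ∧ dy) ↔ (e_x, e_y, e_z), the coefficients are exactly the components of curl F. Compute:
  ∂R/∂y - ∂Q/∂z = (0) - (0) = 0
  ∂P/∂z - ∂R/∂x = (-5*x) - (-2*z) = -5*x + 2*z
  ∂Q/∂x - ∂P/∂y = (3*y) - (2*y) = y.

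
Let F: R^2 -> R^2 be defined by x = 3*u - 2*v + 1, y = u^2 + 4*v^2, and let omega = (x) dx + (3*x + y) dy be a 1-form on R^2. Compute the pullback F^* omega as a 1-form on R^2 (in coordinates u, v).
F^* omega = (2*u^3 + 18*u^2 + 8*u*v^2 - 12*u*v + 15*u - 6*v + 3) du + (8*u^2*v + 72*u*v - 6*u + 32*v^3 - 48*v^2 + 28*v - 2) dv

Using F^*(f dg) = (f ∘ F) d(g ∘ F), substitute each coordinate x_i by F_i(u, v) in f_i, and replace dx_i by d F_i = (∂F_i/∂u) du + (∂F_i/∂v) dv.
  For the x component: f_1(F) = 3*u - 2*v + 1; d F_1 = (3) du + (-2) dv
  For the y component: f_2(F) = u^2 + 9*u + 4*v^2 - 6*v + 3; d F_2 = (2*u) du + (8*v) dv
Combining and collecting du, dv coefficients:
  coeff of du: 2*u^3 + 18*u^2 + 8*u*v^2 - 12*u*v + 15*u - 6*v + 3
  coeff of dv: 8*u^2*v + 72*u*v - 6*u + 32*v^3 - 48*v^2 + 28*v - 2
F^* omega = (2*u^3 + 18*u^2 + 8*u*v^2 - 12*u*v + 15*u - 6*v + 3) du + (8*u^2*v + 72*u*v - 6*u + 32*v^3 - 48*v^2 + 28*v - 2) dv.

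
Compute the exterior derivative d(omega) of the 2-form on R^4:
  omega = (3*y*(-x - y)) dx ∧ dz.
d(omega) = (3*x + 6*y) dx ∧ dy ∧ dz

For a 2-form omega = sum_{i<j} g_{ij} dx_i ∧ dx_j, the exterior derivative is
  d(omega) = sum_{i<j} d(g_{ij}) ∧ dx_i ∧ dx_j = sum_{i<j, k} (∂g_{ij}/∂x_k) dx_k ∧ dx_i ∧ dx_j.
Expand each term, using dx_k ∧ dx_i ∧ dx_j = sgn(permutation) dx_{(a)} ∧ dx_{(b)} ∧ dx_{(c)} with (a < b < c) sorted:
  d(3*y*(-x - y)) includes (∂/∂y)(3*y*(-x - y)) dy = (-3*x - 6*y) dy, which multiplied by dx ∧ dz gives (3*x + 6*y) dx ∧ dy ∧ dz
Collecting like 3-forms: d(omega) = (3*x + 6*y) dx ∧ dy ∧ dz.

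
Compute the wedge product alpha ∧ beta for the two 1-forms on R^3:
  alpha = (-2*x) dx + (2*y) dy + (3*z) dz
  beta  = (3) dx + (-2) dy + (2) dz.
alpha ∧ beta = (4*x - 6*y) dx ∧ dy + (-4*x - 9*z) dx ∧ dz + (4*y + 6*z) dy ∧ dz

Distribute the wedge, using dx_i ∧ dx_j = -dx_j ∧ dx_i and dx_i ∧ dx_i = 0. For each pair (i, j) with i < j, the coefficient of dx_i ∧ dx_j in alpha ∧ beta is (alpha_i * beta_j - alpha_j * beta_i). Collecting: alpha ∧ beta = (4*x - 6*y) dx ∧ dy + (-4*x - 9*z) dx ∧ dz + (4*y + 6*z) dy ∧ dz.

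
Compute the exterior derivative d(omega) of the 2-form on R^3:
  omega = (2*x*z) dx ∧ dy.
d(omega) = (2*x) dx ∧ dy ∧ dz

For a 2-form omega = sum_{i<j} g_{ij} dx_i ∧ dx_j, the exterior derivative is
  d(omega) = sum_{i<j} d(g_{ij}) ∧ dx_i ∧ dx_j = sum_{i<j, k} (∂g_{ij}/∂x_k) dx_k ∧ dx_i ∧ dx_j.
Expand each term, using dx_k ∧ dx_i ∧ dx_j = sgn(permutation) dx_{(a)} ∧ dx_{(b)} ∧ dx_{(c)} with (a < b < c) sorted:
  d(2*x*z) includes (∂/∂z)(2*x*z) dz = (2*x) dz, which multiplied by dx ∧ dy gives (2*x) dx ∧ dy ∧ dz
Collecting like 3-forms: d(omega) = (2*x) dx ∧ dy ∧ dz.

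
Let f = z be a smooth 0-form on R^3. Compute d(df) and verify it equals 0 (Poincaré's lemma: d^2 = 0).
d(df) = 0

Step 1: df = sum_i (∂f/∂x_i) dx_i = (0) dx + (0) dy + (1) dz.
Step 2: Apply d again. Using the 1-form formula, the coefficient of dx ∧ dy in d(df) is ∂^2 f/∂x ∂y - ∂^2 f/∂y ∂x = (0) - (0) = 0 (equality of mixed partials for smooth f).
Similarly for dx ∧ dz and dy ∧ dz — all coefficients vanish. So d(df) = 0.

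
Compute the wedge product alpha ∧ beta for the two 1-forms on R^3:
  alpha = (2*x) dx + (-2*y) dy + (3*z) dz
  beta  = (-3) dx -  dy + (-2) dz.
alpha ∧ beta = (-2*x - 6*y) dx ∧ dy + (-4*x + 9*z) dx ∧ dz + (4*y + 3*z) dy ∧ dz

Distribute the wedge, using dx_i ∧ dx_j = -dx_j ∧ dx_i and dx_i ∧ dx_i = 0. For each pair (i, j) with i < j, the coefficient of dx_i ∧ dx_j in alpha ∧ beta is (alpha_i * beta_j - alpha_j * beta_i). Collecting: alpha ∧ beta = (-2*x - 6*y) dx ∧ dy + (-4*x + 9*z) dx ∧ dz + (4*y + 3*z) dy ∧ dz.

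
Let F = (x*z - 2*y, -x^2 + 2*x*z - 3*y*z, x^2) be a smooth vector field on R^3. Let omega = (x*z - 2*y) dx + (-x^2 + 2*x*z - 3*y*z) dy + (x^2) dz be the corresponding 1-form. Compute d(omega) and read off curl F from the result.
d(omega) = (-2*x + 3*y) dy ∧ dz + (-x) dz ∧ dx + (-2*x + 2*z + 2) dx ∧ dy; curl F = (-2*x + 3*y, -x, -2*x + 2*z + 2)

d omega = sum_{i<j} (∂f_j/∂x_i - ∂f_i/∂x_j) dx_i ∧ dx_j. Under the identification (dy ∧ dz, dz ∧ dx, dx ∧ dy) ↔ (e_x, e_y, e_z), the coefficients are exactly the components of curl F. Compute:
  ∂R/∂y - ∂Q/∂z = (0) - (2*x - 3*y) = -2*x + 3*y
  ∂P/∂z - ∂R/∂x = (x) - (2*x) = -x
  ∂Q/∂x - ∂P/∂y = (-2*x + 2*z) - (-2) = -2*x + 2*z + 2.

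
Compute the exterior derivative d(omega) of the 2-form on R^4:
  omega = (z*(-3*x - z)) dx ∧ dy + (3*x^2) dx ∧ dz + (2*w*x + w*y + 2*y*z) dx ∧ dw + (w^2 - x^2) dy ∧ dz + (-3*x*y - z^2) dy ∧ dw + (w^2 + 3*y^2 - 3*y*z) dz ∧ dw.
d(omega) = (-5*x - 2*z) dx ∧ dy ∧ dz + (-w - 3*y - 2*z) dx ∧ dy ∧ dw + (-2*y) dx ∧ dz ∧ dw + (2*w + 6*y - z) dy ∧ dz ∧ dw

For a 2-form omega = sum_{i<j} g_{ij} dx_i ∧ dx_j, the exterior derivative is
  d(omega) = sum_{i<j} d(g_{ij}) ∧ dx_i ∧ dx_j = sum_{i<j, k} (∂g_{ij}/∂x_k) dx_k ∧ dx_i ∧ dx_j.
Expand each term, using dx_k ∧ dx_i ∧ dx_j = sgn(permutation) dx_{(a)} ∧ dx_{(b)} ∧ dx_{(c)} with (a < b < c) sorted:
  d(z*(-3*x - z)) includes (∂/∂z)(z*(-3*x - z)) dz = (-3*x - 2*z) dz, which multiplied by dx ∧ dy gives (-3*x - 2*z) dx ∧ dy ∧ dz
  d(2*w*x + w*y + 2*y*z) includes (∂/∂y)(2*w*x + w*y + 2*y*z) dy = (w + 2*z) dy, which multiplied by dx ∧ dw gives (-w - 2*z) dx ∧ dy ∧ dw
  d(2*w*x + w*y + 2*y*z) includes (∂/∂z)(2*w*x + w*y + 2*y*z) dz = (2*y) dz, which multiplied by dx ∧ dw gives (-2*y) dx ∧ dz ∧ dw
  d(w^2 - x^2) includes (∂/∂x)(w^2 - x^2) dx = (-2*x) dx, which multiplied by dy ∧ dz gives (-2*x) dx ∧ dy ∧ dz
  d(w^2 - x^2) includes (∂/∂w)(w^2 - x^2) dw = (2*w) dw, which multiplied by dy ∧ dz gives (2*w) dy ∧ dz ∧ dw
  d(-3*x*y - z^2) includes (∂/∂x)(-3*x*y - z^2) dx = (-3*y) dx, which multiplied by dy ∧ dw gives (-3*y) dx ∧ dy ∧ dw
  d(-3*x*y - z^2) includes (∂/∂z)(-3*x*y - z^2) dz = (-2*z) dz, which multiplied by dy ∧ dw gives (2*z) dy ∧ dz ∧ dw
  d(w^2 + 3*y^2 - 3*y*z) includes (∂/∂y)(w^2 + 3*y^2 - 3*y*z) dy = (6*y - 3*z) dy, which multiplied by dz ∧ dw gives (6*y - 3*z) dy ∧ dz ∧ dw
Collecting like 3-forms: d(omega) = (-5*x - 2*z) dx ∧ dy ∧ dz + (-w - 3*y - 2*z) dx ∧ dy ∧ dw + (-2*y) dx ∧ dz ∧ dw + (2*w + 6*y - z) dy ∧ dz ∧ dw.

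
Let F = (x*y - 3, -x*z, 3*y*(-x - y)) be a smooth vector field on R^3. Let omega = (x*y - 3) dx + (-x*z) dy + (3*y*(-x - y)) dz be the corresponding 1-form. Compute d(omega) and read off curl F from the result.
d(omega) = (-2*x - 6*y) dy ∧ dz + (3*y) dz ∧ dx + (-x - z) dx ∧ dy; curl F = (-2*x - 6*y, 3*y, -x - z)

d omega = sum_{i<j} (∂f_j/∂x_i - ∂f_i/∂x_j) dx_i ∧ dx_j. Under the identification (dy ∧ dz, dz ∧ dx, dx ∧ dy) ↔ (e_x, e_y, e_z), the coefficients are exactly the components of curl F. Compute:
  ∂R/∂y - ∂Q/∂z = (-3*x - 6*y) - (-x) = -2*x - 6*y
  ∂P/∂z - ∂R/∂x = (0) - (-3*y) = 3*y
  ∂Q/∂x - ∂P/∂y = (-z) - (x) = -x - z.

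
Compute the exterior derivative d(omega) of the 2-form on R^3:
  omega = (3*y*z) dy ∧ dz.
d(omega) = 0

For a 2-form omega = sum_{i<j} g_{ij} dx_i ∧ dx_j, the exterior derivative is
  d(omega) = sum_{i<j} d(g_{ij}) ∧ dx_i ∧ dx_j = sum_{i<j, k} (∂g_{ij}/∂x_k) dx_k ∧ dx_i ∧ dx_j.
Expand each term, using dx_k ∧ dx_i ∧ dx_j = sgn(permutation) dx_{(a)} ∧ dx_{(b)} ∧ dx_{(c)} with (a < b < c) sorted:

Collecting like 3-forms: d(omega) = 0.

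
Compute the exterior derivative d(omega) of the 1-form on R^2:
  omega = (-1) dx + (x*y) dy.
d(omega) = (y) dx ∧ dy

For a 1-form omega = sum_i f_i dx_i, the exterior derivative is
  d(omega) = sum_{i < j} (∂f_j/∂x_i - ∂f_i/∂x_j) dx_i ∧ dx_j.
  coefficient of dx ∧ dy: ∂f_2/∂x - ∂f_1/∂y = ∂(x*y)/∂x - ∂(-1)/∂y = y
Assembling: d(omega) = (y) dx ∧ dy.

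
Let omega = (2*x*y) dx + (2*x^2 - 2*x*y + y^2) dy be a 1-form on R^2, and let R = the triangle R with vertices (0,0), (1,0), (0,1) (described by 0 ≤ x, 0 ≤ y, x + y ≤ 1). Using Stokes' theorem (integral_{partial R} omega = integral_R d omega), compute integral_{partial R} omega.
integral_(partial R) omega = 0

Stokes: integral_partial_R omega = integral_R d omega with d omega = (∂Q/∂x - ∂P/∂y) dx ∧ dy.
  ∂Q/∂x = 4*x - 2*y
  ∂P/∂y = 2*x
  integrand = ∂Q/∂x - ∂P/∂y = 2*x - 2*y.
Integrating over R: integral_0^1 integral_0^{1-x} (2*x - 2*y) dy dx = 0.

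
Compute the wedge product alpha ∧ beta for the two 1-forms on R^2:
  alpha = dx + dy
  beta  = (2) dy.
alpha ∧ beta = (2) dx ∧ dy

Distribute the wedge, using dx_i ∧ dx_j = -dx_j ∧ dx_i and dx_i ∧ dx_i = 0. For each pair (i, j) with i < j, the coefficient of dx_i ∧ dx_j in alpha ∧ beta is (alpha_i * beta_j - alpha_j * beta_i). Collecting: alpha ∧ beta = (2) dx ∧ dy.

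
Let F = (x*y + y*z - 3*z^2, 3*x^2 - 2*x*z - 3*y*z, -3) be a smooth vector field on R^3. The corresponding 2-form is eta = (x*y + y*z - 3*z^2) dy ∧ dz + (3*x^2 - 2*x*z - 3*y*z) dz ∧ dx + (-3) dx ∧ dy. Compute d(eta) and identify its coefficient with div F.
d(eta) = (y - 3*z) dx ∧ dy ∧ dz; div F = y - 3*z

For a 2-form in R^3 of the form above, applying d gives a 3-form with coefficient ∂P/∂x + ∂Q/∂y + ∂R/∂z:
  ∂P/∂x = y
  ∂Q/∂y = -3*z
  ∂R/∂z = 0
Sum = y - 3*z, which is exactly div F.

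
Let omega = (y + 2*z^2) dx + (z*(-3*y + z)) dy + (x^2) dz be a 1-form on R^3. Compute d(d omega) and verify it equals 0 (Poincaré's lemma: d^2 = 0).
d(d omega) = 0

Step 1: d omega = sum_{i<j} (∂f_j/∂x_i - ∂f_i/∂x_j) dx_i ∧ dx_j:
  coeff of dx ∧ dy: -1
  coeff of dx ∧ dz: 2*x - 4*z
  coeff of dy ∧ dz: 3*y - 2*z
Step 2: Apply d again to each 2-form coefficient. The only possible 3-form in R^3 is dx ∧ dy ∧ dz, with coefficient
  ∂(coeff of dy∧dz)/∂x - ∂(coeff of dx∧dz)/∂y + ∂(coeff of dx∧dy)/∂z
  = ∂/∂x (3*y - 2*z) - ∂/∂y (2*x - 4*z) + ∂/∂z (-1).
Each of these terms simplifies to sums of mixed partials that cancel in pairs. The result is 0 (by equality of mixed partials for smooth functions — Schwarz / Clairaut).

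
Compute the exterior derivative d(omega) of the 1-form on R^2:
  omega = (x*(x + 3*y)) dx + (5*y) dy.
d(omega) = (-3*x) dx ∧ dy

For a 1-form omega = sum_i f_i dx_i, the exterior derivative is
  d(omega) = sum_{i < j} (∂f_j/∂x_i - ∂f_i/∂x_j) dx_i ∧ dx_j.
  coefficient of dx ∧ dy: ∂f_2/∂x - ∂f_1/∂y = ∂(5*y)/∂x - ∂(x*(x + 3*y))/∂y = -3*x
Assembling: d(omega) = (-3*x) dx ∧ dy.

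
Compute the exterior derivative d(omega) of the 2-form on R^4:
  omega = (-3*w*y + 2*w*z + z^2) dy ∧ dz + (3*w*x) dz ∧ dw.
d(omega) = (-3*y + 2*z) dy ∧ dz ∧ dw + (3*w) dx ∧ dz ∧ dw

For a 2-form omega = sum_{i<j} g_{ij} dx_i ∧ dx_j, the exterior derivative is
  d(omega) = sum_{i<j} d(g_{ij}) ∧ dx_i ∧ dx_j = sum_{i<j, k} (∂g_{ij}/∂x_k) dx_k ∧ dx_i ∧ dx_j.
Expand each term, using dx_k ∧ dx_i ∧ dx_j = sgn(permutation) dx_{(a)} ∧ dx_{(b)} ∧ dx_{(c)} with (a < b < c) sorted:
  d(-3*w*y + 2*w*z + z^2) includes (∂/∂w)(-3*w*y + 2*w*z + z^2) dw = (-3*y + 2*z) dw, which multiplied by dy ∧ dz gives (-3*y + 2*z) dy ∧ dz ∧ dw
  d(3*w*x) includes (∂/∂x)(3*w*x) dx = (3*w) dx, which multiplied by dz ∧ dw gives (3*w) dx ∧ dz ∧ dw
Collecting like 3-forms: d(omega) = (-3*y + 2*z) dy ∧ dz ∧ dw + (3*w) dx ∧ dz ∧ dw.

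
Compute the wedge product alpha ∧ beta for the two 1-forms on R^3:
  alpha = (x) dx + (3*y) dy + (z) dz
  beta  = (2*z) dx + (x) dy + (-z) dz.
alpha ∧ beta = (x^2 - 6*y*z) dx ∧ dy + (-z*(x + 2*z)) dx ∧ dz + (-z*(x + 3*y)) dy ∧ dz

Distribute the wedge, using dx_i ∧ dx_j = -dx_j ∧ dx_i and dx_i ∧ dx_i = 0. For each pair (i, j) with i < j, the coefficient of dx_i ∧ dx_j in alpha ∧ beta is (alpha_i * beta_j - alpha_j * beta_i). Collecting: alpha ∧ beta = (x^2 - 6*y*z) dx ∧ dy + (-z*(x + 2*z)) dx ∧ dz + (-z*(x + 3*y)) dy ∧ dz.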